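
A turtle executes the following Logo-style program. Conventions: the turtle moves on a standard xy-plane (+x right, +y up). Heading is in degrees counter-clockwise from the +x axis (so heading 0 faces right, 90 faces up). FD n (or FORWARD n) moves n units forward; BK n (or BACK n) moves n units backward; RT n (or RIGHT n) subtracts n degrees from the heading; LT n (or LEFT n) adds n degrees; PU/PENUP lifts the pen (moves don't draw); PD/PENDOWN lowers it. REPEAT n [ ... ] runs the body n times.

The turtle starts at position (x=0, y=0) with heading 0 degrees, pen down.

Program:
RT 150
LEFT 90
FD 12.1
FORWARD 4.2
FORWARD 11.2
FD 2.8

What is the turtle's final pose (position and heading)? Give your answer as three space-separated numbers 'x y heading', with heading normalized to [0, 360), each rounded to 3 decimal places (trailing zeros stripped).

Answer: 15.15 -26.241 300

Derivation:
Executing turtle program step by step:
Start: pos=(0,0), heading=0, pen down
RT 150: heading 0 -> 210
LT 90: heading 210 -> 300
FD 12.1: (0,0) -> (6.05,-10.479) [heading=300, draw]
FD 4.2: (6.05,-10.479) -> (8.15,-14.116) [heading=300, draw]
FD 11.2: (8.15,-14.116) -> (13.75,-23.816) [heading=300, draw]
FD 2.8: (13.75,-23.816) -> (15.15,-26.241) [heading=300, draw]
Final: pos=(15.15,-26.241), heading=300, 4 segment(s) drawn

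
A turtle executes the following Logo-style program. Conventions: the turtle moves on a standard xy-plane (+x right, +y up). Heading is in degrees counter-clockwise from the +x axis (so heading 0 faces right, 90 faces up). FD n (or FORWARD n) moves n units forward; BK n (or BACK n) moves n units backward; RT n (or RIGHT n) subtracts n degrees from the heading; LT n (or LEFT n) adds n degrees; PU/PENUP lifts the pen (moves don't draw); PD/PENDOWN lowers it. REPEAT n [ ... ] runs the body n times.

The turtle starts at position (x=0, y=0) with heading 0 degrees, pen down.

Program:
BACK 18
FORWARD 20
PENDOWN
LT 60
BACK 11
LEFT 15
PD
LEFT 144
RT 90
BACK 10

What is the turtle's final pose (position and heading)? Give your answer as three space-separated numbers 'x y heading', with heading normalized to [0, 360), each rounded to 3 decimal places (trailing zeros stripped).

Executing turtle program step by step:
Start: pos=(0,0), heading=0, pen down
BK 18: (0,0) -> (-18,0) [heading=0, draw]
FD 20: (-18,0) -> (2,0) [heading=0, draw]
PD: pen down
LT 60: heading 0 -> 60
BK 11: (2,0) -> (-3.5,-9.526) [heading=60, draw]
LT 15: heading 60 -> 75
PD: pen down
LT 144: heading 75 -> 219
RT 90: heading 219 -> 129
BK 10: (-3.5,-9.526) -> (2.793,-17.298) [heading=129, draw]
Final: pos=(2.793,-17.298), heading=129, 4 segment(s) drawn

Answer: 2.793 -17.298 129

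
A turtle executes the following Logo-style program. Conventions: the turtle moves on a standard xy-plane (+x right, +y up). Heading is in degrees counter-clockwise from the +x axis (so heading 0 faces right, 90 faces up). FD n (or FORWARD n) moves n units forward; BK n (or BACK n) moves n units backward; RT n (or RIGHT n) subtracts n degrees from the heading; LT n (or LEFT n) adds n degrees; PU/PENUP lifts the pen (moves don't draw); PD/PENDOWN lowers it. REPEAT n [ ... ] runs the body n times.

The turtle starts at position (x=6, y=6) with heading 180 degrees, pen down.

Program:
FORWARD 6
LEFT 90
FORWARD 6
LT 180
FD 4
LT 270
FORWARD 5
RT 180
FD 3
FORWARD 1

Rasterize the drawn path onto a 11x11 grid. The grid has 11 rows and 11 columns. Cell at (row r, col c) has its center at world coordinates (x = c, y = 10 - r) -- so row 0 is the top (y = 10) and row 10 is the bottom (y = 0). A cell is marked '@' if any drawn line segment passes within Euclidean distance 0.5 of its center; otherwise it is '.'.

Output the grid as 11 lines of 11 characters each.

Segment 0: (6,6) -> (0,6)
Segment 1: (0,6) -> (-0,0)
Segment 2: (-0,0) -> (0,4)
Segment 3: (0,4) -> (5,4)
Segment 4: (5,4) -> (2,4)
Segment 5: (2,4) -> (1,4)

Answer: ...........
...........
...........
...........
@@@@@@@....
@..........
@@@@@@.....
@..........
@..........
@..........
@..........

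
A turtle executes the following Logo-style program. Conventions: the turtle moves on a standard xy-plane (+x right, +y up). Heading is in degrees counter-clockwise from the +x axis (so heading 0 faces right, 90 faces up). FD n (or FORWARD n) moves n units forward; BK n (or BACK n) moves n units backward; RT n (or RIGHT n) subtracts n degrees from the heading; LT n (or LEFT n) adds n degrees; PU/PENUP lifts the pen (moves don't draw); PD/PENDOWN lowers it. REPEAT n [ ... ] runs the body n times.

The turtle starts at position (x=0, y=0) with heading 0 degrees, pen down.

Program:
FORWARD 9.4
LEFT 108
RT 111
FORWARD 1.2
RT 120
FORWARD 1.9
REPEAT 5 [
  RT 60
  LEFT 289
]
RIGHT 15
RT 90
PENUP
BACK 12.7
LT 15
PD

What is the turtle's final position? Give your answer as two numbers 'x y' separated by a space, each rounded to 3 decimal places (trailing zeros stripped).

Executing turtle program step by step:
Start: pos=(0,0), heading=0, pen down
FD 9.4: (0,0) -> (9.4,0) [heading=0, draw]
LT 108: heading 0 -> 108
RT 111: heading 108 -> 357
FD 1.2: (9.4,0) -> (10.598,-0.063) [heading=357, draw]
RT 120: heading 357 -> 237
FD 1.9: (10.598,-0.063) -> (9.564,-1.656) [heading=237, draw]
REPEAT 5 [
  -- iteration 1/5 --
  RT 60: heading 237 -> 177
  LT 289: heading 177 -> 106
  -- iteration 2/5 --
  RT 60: heading 106 -> 46
  LT 289: heading 46 -> 335
  -- iteration 3/5 --
  RT 60: heading 335 -> 275
  LT 289: heading 275 -> 204
  -- iteration 4/5 --
  RT 60: heading 204 -> 144
  LT 289: heading 144 -> 73
  -- iteration 5/5 --
  RT 60: heading 73 -> 13
  LT 289: heading 13 -> 302
]
RT 15: heading 302 -> 287
RT 90: heading 287 -> 197
PU: pen up
BK 12.7: (9.564,-1.656) -> (21.709,2.057) [heading=197, move]
LT 15: heading 197 -> 212
PD: pen down
Final: pos=(21.709,2.057), heading=212, 3 segment(s) drawn

Answer: 21.709 2.057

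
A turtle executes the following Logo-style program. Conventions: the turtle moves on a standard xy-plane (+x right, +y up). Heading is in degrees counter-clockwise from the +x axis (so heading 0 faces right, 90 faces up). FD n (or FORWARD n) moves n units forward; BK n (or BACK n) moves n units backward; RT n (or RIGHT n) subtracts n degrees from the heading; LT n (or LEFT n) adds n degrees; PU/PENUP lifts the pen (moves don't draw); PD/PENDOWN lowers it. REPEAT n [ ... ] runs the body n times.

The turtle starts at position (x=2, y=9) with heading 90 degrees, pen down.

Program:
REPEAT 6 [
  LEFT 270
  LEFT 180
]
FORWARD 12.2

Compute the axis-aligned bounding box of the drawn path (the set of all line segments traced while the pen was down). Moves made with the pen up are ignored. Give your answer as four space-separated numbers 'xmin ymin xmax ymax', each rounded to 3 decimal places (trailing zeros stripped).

Answer: 2 -3.2 2 9

Derivation:
Executing turtle program step by step:
Start: pos=(2,9), heading=90, pen down
REPEAT 6 [
  -- iteration 1/6 --
  LT 270: heading 90 -> 0
  LT 180: heading 0 -> 180
  -- iteration 2/6 --
  LT 270: heading 180 -> 90
  LT 180: heading 90 -> 270
  -- iteration 3/6 --
  LT 270: heading 270 -> 180
  LT 180: heading 180 -> 0
  -- iteration 4/6 --
  LT 270: heading 0 -> 270
  LT 180: heading 270 -> 90
  -- iteration 5/6 --
  LT 270: heading 90 -> 0
  LT 180: heading 0 -> 180
  -- iteration 6/6 --
  LT 270: heading 180 -> 90
  LT 180: heading 90 -> 270
]
FD 12.2: (2,9) -> (2,-3.2) [heading=270, draw]
Final: pos=(2,-3.2), heading=270, 1 segment(s) drawn

Segment endpoints: x in {2, 2}, y in {-3.2, 9}
xmin=2, ymin=-3.2, xmax=2, ymax=9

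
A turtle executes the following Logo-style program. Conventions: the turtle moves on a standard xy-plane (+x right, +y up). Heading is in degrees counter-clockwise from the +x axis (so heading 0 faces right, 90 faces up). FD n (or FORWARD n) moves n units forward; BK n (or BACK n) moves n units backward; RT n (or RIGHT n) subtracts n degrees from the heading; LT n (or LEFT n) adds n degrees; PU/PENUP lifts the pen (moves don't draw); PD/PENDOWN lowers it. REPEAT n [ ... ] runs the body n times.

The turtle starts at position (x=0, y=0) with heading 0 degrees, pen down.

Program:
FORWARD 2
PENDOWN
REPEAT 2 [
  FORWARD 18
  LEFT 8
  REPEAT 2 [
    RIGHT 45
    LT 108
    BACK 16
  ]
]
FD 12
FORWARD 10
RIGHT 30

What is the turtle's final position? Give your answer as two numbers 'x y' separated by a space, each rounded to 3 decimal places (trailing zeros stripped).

Answer: 27.693 -12.924

Derivation:
Executing turtle program step by step:
Start: pos=(0,0), heading=0, pen down
FD 2: (0,0) -> (2,0) [heading=0, draw]
PD: pen down
REPEAT 2 [
  -- iteration 1/2 --
  FD 18: (2,0) -> (20,0) [heading=0, draw]
  LT 8: heading 0 -> 8
  REPEAT 2 [
    -- iteration 1/2 --
    RT 45: heading 8 -> 323
    LT 108: heading 323 -> 71
    BK 16: (20,0) -> (14.791,-15.128) [heading=71, draw]
    -- iteration 2/2 --
    RT 45: heading 71 -> 26
    LT 108: heading 26 -> 134
    BK 16: (14.791,-15.128) -> (25.905,-26.638) [heading=134, draw]
  ]
  -- iteration 2/2 --
  FD 18: (25.905,-26.638) -> (13.402,-13.69) [heading=134, draw]
  LT 8: heading 134 -> 142
  REPEAT 2 [
    -- iteration 1/2 --
    RT 45: heading 142 -> 97
    LT 108: heading 97 -> 205
    BK 16: (13.402,-13.69) -> (27.903,-6.928) [heading=205, draw]
    -- iteration 2/2 --
    RT 45: heading 205 -> 160
    LT 108: heading 160 -> 268
    BK 16: (27.903,-6.928) -> (28.461,9.063) [heading=268, draw]
  ]
]
FD 12: (28.461,9.063) -> (28.042,-2.93) [heading=268, draw]
FD 10: (28.042,-2.93) -> (27.693,-12.924) [heading=268, draw]
RT 30: heading 268 -> 238
Final: pos=(27.693,-12.924), heading=238, 9 segment(s) drawn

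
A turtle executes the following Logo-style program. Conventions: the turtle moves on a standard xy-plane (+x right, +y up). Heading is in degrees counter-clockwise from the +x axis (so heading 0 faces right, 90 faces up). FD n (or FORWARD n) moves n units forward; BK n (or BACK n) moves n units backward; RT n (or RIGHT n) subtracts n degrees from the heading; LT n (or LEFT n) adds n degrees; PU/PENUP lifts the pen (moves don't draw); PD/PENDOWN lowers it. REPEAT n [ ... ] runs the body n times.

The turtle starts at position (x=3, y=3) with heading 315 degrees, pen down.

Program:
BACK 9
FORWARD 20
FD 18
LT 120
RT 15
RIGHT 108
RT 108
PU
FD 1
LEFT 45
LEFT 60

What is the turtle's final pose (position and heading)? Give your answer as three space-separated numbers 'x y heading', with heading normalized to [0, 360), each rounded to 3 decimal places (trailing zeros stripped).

Executing turtle program step by step:
Start: pos=(3,3), heading=315, pen down
BK 9: (3,3) -> (-3.364,9.364) [heading=315, draw]
FD 20: (-3.364,9.364) -> (10.778,-4.778) [heading=315, draw]
FD 18: (10.778,-4.778) -> (23.506,-17.506) [heading=315, draw]
LT 120: heading 315 -> 75
RT 15: heading 75 -> 60
RT 108: heading 60 -> 312
RT 108: heading 312 -> 204
PU: pen up
FD 1: (23.506,-17.506) -> (22.593,-17.913) [heading=204, move]
LT 45: heading 204 -> 249
LT 60: heading 249 -> 309
Final: pos=(22.593,-17.913), heading=309, 3 segment(s) drawn

Answer: 22.593 -17.913 309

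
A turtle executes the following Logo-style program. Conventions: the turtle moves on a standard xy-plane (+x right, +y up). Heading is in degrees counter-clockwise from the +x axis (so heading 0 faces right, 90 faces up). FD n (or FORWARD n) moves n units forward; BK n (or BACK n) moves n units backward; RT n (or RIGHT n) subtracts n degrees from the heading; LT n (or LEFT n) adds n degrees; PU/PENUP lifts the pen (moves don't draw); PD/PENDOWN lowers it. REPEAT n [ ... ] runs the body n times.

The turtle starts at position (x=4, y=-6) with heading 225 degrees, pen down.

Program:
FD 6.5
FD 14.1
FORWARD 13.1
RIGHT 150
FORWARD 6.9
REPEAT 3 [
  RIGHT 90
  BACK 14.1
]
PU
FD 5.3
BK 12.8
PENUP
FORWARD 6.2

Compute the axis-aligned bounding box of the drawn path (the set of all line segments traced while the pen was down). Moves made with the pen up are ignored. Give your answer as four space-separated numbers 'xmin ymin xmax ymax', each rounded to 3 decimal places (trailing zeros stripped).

Executing turtle program step by step:
Start: pos=(4,-6), heading=225, pen down
FD 6.5: (4,-6) -> (-0.596,-10.596) [heading=225, draw]
FD 14.1: (-0.596,-10.596) -> (-10.566,-20.566) [heading=225, draw]
FD 13.1: (-10.566,-20.566) -> (-19.829,-29.829) [heading=225, draw]
RT 150: heading 225 -> 75
FD 6.9: (-19.829,-29.829) -> (-18.044,-23.165) [heading=75, draw]
REPEAT 3 [
  -- iteration 1/3 --
  RT 90: heading 75 -> 345
  BK 14.1: (-18.044,-23.165) -> (-31.663,-19.515) [heading=345, draw]
  -- iteration 2/3 --
  RT 90: heading 345 -> 255
  BK 14.1: (-31.663,-19.515) -> (-28.014,-5.896) [heading=255, draw]
  -- iteration 3/3 --
  RT 90: heading 255 -> 165
  BK 14.1: (-28.014,-5.896) -> (-14.394,-9.545) [heading=165, draw]
]
PU: pen up
FD 5.3: (-14.394,-9.545) -> (-19.514,-8.173) [heading=165, move]
BK 12.8: (-19.514,-8.173) -> (-7.15,-11.486) [heading=165, move]
PU: pen up
FD 6.2: (-7.15,-11.486) -> (-13.139,-9.882) [heading=165, move]
Final: pos=(-13.139,-9.882), heading=165, 7 segment(s) drawn

Segment endpoints: x in {-31.663, -28.014, -19.829, -18.044, -14.394, -10.566, -0.596, 4}, y in {-29.829, -23.165, -20.566, -19.515, -10.596, -9.545, -6, -5.896}
xmin=-31.663, ymin=-29.829, xmax=4, ymax=-5.896

Answer: -31.663 -29.829 4 -5.896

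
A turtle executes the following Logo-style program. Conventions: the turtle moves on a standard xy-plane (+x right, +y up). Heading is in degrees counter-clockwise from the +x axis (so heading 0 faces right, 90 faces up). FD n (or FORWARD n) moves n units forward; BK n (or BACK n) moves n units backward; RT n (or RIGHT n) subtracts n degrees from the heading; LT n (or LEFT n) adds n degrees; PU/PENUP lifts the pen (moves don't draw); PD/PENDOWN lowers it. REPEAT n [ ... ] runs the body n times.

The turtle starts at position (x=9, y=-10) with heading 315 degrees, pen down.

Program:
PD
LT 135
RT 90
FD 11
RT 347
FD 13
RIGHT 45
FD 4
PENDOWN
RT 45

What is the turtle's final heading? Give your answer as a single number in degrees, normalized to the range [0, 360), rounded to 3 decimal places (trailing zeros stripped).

Answer: 283

Derivation:
Executing turtle program step by step:
Start: pos=(9,-10), heading=315, pen down
PD: pen down
LT 135: heading 315 -> 90
RT 90: heading 90 -> 0
FD 11: (9,-10) -> (20,-10) [heading=0, draw]
RT 347: heading 0 -> 13
FD 13: (20,-10) -> (32.667,-7.076) [heading=13, draw]
RT 45: heading 13 -> 328
FD 4: (32.667,-7.076) -> (36.059,-9.195) [heading=328, draw]
PD: pen down
RT 45: heading 328 -> 283
Final: pos=(36.059,-9.195), heading=283, 3 segment(s) drawn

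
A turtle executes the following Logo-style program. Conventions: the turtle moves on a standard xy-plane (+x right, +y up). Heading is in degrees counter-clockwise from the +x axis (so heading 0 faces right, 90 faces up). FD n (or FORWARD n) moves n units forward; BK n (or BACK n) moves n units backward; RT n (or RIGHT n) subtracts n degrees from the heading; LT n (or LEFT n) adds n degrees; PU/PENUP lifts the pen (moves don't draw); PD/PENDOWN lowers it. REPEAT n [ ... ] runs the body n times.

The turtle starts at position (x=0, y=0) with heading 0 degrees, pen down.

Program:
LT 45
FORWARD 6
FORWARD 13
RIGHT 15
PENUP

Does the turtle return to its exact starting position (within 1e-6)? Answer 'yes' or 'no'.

Answer: no

Derivation:
Executing turtle program step by step:
Start: pos=(0,0), heading=0, pen down
LT 45: heading 0 -> 45
FD 6: (0,0) -> (4.243,4.243) [heading=45, draw]
FD 13: (4.243,4.243) -> (13.435,13.435) [heading=45, draw]
RT 15: heading 45 -> 30
PU: pen up
Final: pos=(13.435,13.435), heading=30, 2 segment(s) drawn

Start position: (0, 0)
Final position: (13.435, 13.435)
Distance = 19; >= 1e-6 -> NOT closed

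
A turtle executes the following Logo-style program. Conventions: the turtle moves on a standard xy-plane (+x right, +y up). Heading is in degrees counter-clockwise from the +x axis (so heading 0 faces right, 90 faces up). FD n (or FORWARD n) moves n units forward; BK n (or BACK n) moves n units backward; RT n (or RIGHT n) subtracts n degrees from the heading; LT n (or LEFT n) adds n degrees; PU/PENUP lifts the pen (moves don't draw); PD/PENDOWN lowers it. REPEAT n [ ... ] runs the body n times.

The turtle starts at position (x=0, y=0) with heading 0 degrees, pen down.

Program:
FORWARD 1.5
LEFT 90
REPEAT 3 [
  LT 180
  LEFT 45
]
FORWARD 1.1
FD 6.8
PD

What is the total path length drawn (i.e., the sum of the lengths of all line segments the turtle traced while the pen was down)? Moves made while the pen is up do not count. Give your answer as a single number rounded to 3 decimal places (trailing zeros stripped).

Answer: 9.4

Derivation:
Executing turtle program step by step:
Start: pos=(0,0), heading=0, pen down
FD 1.5: (0,0) -> (1.5,0) [heading=0, draw]
LT 90: heading 0 -> 90
REPEAT 3 [
  -- iteration 1/3 --
  LT 180: heading 90 -> 270
  LT 45: heading 270 -> 315
  -- iteration 2/3 --
  LT 180: heading 315 -> 135
  LT 45: heading 135 -> 180
  -- iteration 3/3 --
  LT 180: heading 180 -> 0
  LT 45: heading 0 -> 45
]
FD 1.1: (1.5,0) -> (2.278,0.778) [heading=45, draw]
FD 6.8: (2.278,0.778) -> (7.086,5.586) [heading=45, draw]
PD: pen down
Final: pos=(7.086,5.586), heading=45, 3 segment(s) drawn

Segment lengths:
  seg 1: (0,0) -> (1.5,0), length = 1.5
  seg 2: (1.5,0) -> (2.278,0.778), length = 1.1
  seg 3: (2.278,0.778) -> (7.086,5.586), length = 6.8
Total = 9.4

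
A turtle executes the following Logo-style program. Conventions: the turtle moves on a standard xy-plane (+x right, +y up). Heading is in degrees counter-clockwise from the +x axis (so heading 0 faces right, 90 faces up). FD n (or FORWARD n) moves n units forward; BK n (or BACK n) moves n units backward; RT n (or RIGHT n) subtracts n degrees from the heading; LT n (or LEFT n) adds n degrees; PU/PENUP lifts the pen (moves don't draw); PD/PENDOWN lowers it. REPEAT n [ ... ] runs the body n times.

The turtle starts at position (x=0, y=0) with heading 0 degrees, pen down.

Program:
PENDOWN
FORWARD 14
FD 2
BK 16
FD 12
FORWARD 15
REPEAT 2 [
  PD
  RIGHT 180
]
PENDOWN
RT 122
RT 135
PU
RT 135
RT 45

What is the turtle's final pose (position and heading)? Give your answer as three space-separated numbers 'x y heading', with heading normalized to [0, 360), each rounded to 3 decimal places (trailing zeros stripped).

Executing turtle program step by step:
Start: pos=(0,0), heading=0, pen down
PD: pen down
FD 14: (0,0) -> (14,0) [heading=0, draw]
FD 2: (14,0) -> (16,0) [heading=0, draw]
BK 16: (16,0) -> (0,0) [heading=0, draw]
FD 12: (0,0) -> (12,0) [heading=0, draw]
FD 15: (12,0) -> (27,0) [heading=0, draw]
REPEAT 2 [
  -- iteration 1/2 --
  PD: pen down
  RT 180: heading 0 -> 180
  -- iteration 2/2 --
  PD: pen down
  RT 180: heading 180 -> 0
]
PD: pen down
RT 122: heading 0 -> 238
RT 135: heading 238 -> 103
PU: pen up
RT 135: heading 103 -> 328
RT 45: heading 328 -> 283
Final: pos=(27,0), heading=283, 5 segment(s) drawn

Answer: 27 0 283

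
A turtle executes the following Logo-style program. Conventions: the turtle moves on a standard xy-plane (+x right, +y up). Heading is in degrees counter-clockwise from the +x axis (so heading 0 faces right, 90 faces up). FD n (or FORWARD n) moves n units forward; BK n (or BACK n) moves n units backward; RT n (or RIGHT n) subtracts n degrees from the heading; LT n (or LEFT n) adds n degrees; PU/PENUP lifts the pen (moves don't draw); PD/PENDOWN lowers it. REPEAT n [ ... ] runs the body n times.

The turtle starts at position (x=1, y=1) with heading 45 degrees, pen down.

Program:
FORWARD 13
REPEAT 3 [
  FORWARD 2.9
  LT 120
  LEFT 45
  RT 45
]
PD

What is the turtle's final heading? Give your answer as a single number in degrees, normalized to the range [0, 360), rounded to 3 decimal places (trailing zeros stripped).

Answer: 45

Derivation:
Executing turtle program step by step:
Start: pos=(1,1), heading=45, pen down
FD 13: (1,1) -> (10.192,10.192) [heading=45, draw]
REPEAT 3 [
  -- iteration 1/3 --
  FD 2.9: (10.192,10.192) -> (12.243,12.243) [heading=45, draw]
  LT 120: heading 45 -> 165
  LT 45: heading 165 -> 210
  RT 45: heading 210 -> 165
  -- iteration 2/3 --
  FD 2.9: (12.243,12.243) -> (9.442,12.994) [heading=165, draw]
  LT 120: heading 165 -> 285
  LT 45: heading 285 -> 330
  RT 45: heading 330 -> 285
  -- iteration 3/3 --
  FD 2.9: (9.442,12.994) -> (10.192,10.192) [heading=285, draw]
  LT 120: heading 285 -> 45
  LT 45: heading 45 -> 90
  RT 45: heading 90 -> 45
]
PD: pen down
Final: pos=(10.192,10.192), heading=45, 4 segment(s) drawn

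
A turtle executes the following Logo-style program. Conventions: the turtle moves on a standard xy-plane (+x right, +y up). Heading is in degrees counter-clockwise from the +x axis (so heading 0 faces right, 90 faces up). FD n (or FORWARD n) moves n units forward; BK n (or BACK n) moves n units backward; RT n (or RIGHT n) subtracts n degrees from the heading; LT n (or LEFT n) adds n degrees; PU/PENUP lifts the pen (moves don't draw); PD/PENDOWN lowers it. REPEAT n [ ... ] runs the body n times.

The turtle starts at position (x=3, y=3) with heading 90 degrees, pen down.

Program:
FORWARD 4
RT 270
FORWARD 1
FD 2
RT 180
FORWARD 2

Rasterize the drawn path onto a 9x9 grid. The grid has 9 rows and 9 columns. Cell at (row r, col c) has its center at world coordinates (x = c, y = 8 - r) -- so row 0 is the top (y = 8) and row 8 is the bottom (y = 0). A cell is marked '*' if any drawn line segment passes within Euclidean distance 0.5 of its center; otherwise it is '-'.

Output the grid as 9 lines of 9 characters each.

Answer: ---------
****-----
---*-----
---*-----
---*-----
---*-----
---------
---------
---------

Derivation:
Segment 0: (3,3) -> (3,7)
Segment 1: (3,7) -> (2,7)
Segment 2: (2,7) -> (0,7)
Segment 3: (0,7) -> (2,7)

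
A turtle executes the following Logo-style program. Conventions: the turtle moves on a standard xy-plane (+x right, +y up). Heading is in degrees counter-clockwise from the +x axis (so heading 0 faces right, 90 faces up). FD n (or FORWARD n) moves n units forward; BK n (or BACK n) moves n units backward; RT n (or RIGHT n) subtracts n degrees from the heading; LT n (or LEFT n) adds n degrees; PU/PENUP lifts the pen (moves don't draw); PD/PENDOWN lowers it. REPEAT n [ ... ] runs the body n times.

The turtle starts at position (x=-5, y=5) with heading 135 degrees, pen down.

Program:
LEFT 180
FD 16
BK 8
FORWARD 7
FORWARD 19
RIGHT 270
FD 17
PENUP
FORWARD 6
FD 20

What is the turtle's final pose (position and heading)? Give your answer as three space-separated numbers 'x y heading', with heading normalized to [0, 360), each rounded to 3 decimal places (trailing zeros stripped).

Executing turtle program step by step:
Start: pos=(-5,5), heading=135, pen down
LT 180: heading 135 -> 315
FD 16: (-5,5) -> (6.314,-6.314) [heading=315, draw]
BK 8: (6.314,-6.314) -> (0.657,-0.657) [heading=315, draw]
FD 7: (0.657,-0.657) -> (5.607,-5.607) [heading=315, draw]
FD 19: (5.607,-5.607) -> (19.042,-19.042) [heading=315, draw]
RT 270: heading 315 -> 45
FD 17: (19.042,-19.042) -> (31.062,-7.021) [heading=45, draw]
PU: pen up
FD 6: (31.062,-7.021) -> (35.305,-2.778) [heading=45, move]
FD 20: (35.305,-2.778) -> (49.447,11.364) [heading=45, move]
Final: pos=(49.447,11.364), heading=45, 5 segment(s) drawn

Answer: 49.447 11.364 45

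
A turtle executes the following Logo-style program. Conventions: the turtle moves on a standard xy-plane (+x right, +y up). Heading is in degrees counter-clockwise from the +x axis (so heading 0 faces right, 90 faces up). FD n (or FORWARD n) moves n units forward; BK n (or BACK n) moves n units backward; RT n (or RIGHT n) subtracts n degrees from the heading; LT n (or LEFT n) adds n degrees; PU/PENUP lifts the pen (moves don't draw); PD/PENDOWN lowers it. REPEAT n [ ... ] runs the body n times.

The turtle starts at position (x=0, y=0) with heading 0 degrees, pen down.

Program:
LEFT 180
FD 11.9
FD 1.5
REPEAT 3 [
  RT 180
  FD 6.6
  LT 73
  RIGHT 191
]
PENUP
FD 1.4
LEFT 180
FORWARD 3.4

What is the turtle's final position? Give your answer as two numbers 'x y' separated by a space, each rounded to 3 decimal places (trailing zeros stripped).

Executing turtle program step by step:
Start: pos=(0,0), heading=0, pen down
LT 180: heading 0 -> 180
FD 11.9: (0,0) -> (-11.9,0) [heading=180, draw]
FD 1.5: (-11.9,0) -> (-13.4,0) [heading=180, draw]
REPEAT 3 [
  -- iteration 1/3 --
  RT 180: heading 180 -> 0
  FD 6.6: (-13.4,0) -> (-6.8,0) [heading=0, draw]
  LT 73: heading 0 -> 73
  RT 191: heading 73 -> 242
  -- iteration 2/3 --
  RT 180: heading 242 -> 62
  FD 6.6: (-6.8,0) -> (-3.701,5.827) [heading=62, draw]
  LT 73: heading 62 -> 135
  RT 191: heading 135 -> 304
  -- iteration 3/3 --
  RT 180: heading 304 -> 124
  FD 6.6: (-3.701,5.827) -> (-7.392,11.299) [heading=124, draw]
  LT 73: heading 124 -> 197
  RT 191: heading 197 -> 6
]
PU: pen up
FD 1.4: (-7.392,11.299) -> (-6,11.445) [heading=6, move]
LT 180: heading 6 -> 186
FD 3.4: (-6,11.445) -> (-9.381,11.09) [heading=186, move]
Final: pos=(-9.381,11.09), heading=186, 5 segment(s) drawn

Answer: -9.381 11.09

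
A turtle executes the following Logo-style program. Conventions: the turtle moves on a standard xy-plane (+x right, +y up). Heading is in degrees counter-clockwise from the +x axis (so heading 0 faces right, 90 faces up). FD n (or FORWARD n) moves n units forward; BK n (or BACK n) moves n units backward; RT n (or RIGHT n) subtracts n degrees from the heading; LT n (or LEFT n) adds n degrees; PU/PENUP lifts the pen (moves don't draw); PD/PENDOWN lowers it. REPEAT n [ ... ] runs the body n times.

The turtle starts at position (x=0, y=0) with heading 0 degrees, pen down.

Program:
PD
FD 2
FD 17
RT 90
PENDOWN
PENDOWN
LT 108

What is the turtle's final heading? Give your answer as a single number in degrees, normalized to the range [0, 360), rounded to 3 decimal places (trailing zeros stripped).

Answer: 18

Derivation:
Executing turtle program step by step:
Start: pos=(0,0), heading=0, pen down
PD: pen down
FD 2: (0,0) -> (2,0) [heading=0, draw]
FD 17: (2,0) -> (19,0) [heading=0, draw]
RT 90: heading 0 -> 270
PD: pen down
PD: pen down
LT 108: heading 270 -> 18
Final: pos=(19,0), heading=18, 2 segment(s) drawn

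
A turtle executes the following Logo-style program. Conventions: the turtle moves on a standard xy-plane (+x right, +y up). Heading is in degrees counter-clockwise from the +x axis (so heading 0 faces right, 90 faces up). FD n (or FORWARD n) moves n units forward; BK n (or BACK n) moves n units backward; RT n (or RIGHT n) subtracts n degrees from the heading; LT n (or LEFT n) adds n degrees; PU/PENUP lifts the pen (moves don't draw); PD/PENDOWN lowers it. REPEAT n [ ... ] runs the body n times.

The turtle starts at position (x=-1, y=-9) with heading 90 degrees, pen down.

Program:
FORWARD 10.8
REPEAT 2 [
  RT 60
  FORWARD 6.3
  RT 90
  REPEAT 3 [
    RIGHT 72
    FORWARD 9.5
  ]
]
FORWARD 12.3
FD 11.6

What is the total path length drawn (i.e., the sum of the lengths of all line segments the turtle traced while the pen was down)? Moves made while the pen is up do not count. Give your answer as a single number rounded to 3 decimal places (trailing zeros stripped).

Executing turtle program step by step:
Start: pos=(-1,-9), heading=90, pen down
FD 10.8: (-1,-9) -> (-1,1.8) [heading=90, draw]
REPEAT 2 [
  -- iteration 1/2 --
  RT 60: heading 90 -> 30
  FD 6.3: (-1,1.8) -> (4.456,4.95) [heading=30, draw]
  RT 90: heading 30 -> 300
  REPEAT 3 [
    -- iteration 1/3 --
    RT 72: heading 300 -> 228
    FD 9.5: (4.456,4.95) -> (-1.901,-2.11) [heading=228, draw]
    -- iteration 2/3 --
    RT 72: heading 228 -> 156
    FD 9.5: (-1.901,-2.11) -> (-10.579,1.754) [heading=156, draw]
    -- iteration 3/3 --
    RT 72: heading 156 -> 84
    FD 9.5: (-10.579,1.754) -> (-9.586,11.202) [heading=84, draw]
  ]
  -- iteration 2/2 --
  RT 60: heading 84 -> 24
  FD 6.3: (-9.586,11.202) -> (-3.831,13.765) [heading=24, draw]
  RT 90: heading 24 -> 294
  REPEAT 3 [
    -- iteration 1/3 --
    RT 72: heading 294 -> 222
    FD 9.5: (-3.831,13.765) -> (-10.891,7.408) [heading=222, draw]
    -- iteration 2/3 --
    RT 72: heading 222 -> 150
    FD 9.5: (-10.891,7.408) -> (-19.118,12.158) [heading=150, draw]
    -- iteration 3/3 --
    RT 72: heading 150 -> 78
    FD 9.5: (-19.118,12.158) -> (-17.143,21.45) [heading=78, draw]
  ]
]
FD 12.3: (-17.143,21.45) -> (-14.586,33.481) [heading=78, draw]
FD 11.6: (-14.586,33.481) -> (-12.174,44.828) [heading=78, draw]
Final: pos=(-12.174,44.828), heading=78, 11 segment(s) drawn

Segment lengths:
  seg 1: (-1,-9) -> (-1,1.8), length = 10.8
  seg 2: (-1,1.8) -> (4.456,4.95), length = 6.3
  seg 3: (4.456,4.95) -> (-1.901,-2.11), length = 9.5
  seg 4: (-1.901,-2.11) -> (-10.579,1.754), length = 9.5
  seg 5: (-10.579,1.754) -> (-9.586,11.202), length = 9.5
  seg 6: (-9.586,11.202) -> (-3.831,13.765), length = 6.3
  seg 7: (-3.831,13.765) -> (-10.891,7.408), length = 9.5
  seg 8: (-10.891,7.408) -> (-19.118,12.158), length = 9.5
  seg 9: (-19.118,12.158) -> (-17.143,21.45), length = 9.5
  seg 10: (-17.143,21.45) -> (-14.586,33.481), length = 12.3
  seg 11: (-14.586,33.481) -> (-12.174,44.828), length = 11.6
Total = 104.3

Answer: 104.3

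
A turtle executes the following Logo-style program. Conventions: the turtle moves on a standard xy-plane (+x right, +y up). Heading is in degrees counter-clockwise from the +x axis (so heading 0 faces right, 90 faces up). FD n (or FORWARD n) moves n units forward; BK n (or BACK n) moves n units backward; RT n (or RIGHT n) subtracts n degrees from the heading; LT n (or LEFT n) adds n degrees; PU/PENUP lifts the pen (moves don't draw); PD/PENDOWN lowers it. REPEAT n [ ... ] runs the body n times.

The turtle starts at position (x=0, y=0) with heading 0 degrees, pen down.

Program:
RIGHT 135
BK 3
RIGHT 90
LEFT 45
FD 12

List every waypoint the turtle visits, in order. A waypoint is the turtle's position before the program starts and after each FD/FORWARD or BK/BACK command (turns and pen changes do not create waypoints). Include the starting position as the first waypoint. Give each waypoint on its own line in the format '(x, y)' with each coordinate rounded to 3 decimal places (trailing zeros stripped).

Executing turtle program step by step:
Start: pos=(0,0), heading=0, pen down
RT 135: heading 0 -> 225
BK 3: (0,0) -> (2.121,2.121) [heading=225, draw]
RT 90: heading 225 -> 135
LT 45: heading 135 -> 180
FD 12: (2.121,2.121) -> (-9.879,2.121) [heading=180, draw]
Final: pos=(-9.879,2.121), heading=180, 2 segment(s) drawn
Waypoints (3 total):
(0, 0)
(2.121, 2.121)
(-9.879, 2.121)

Answer: (0, 0)
(2.121, 2.121)
(-9.879, 2.121)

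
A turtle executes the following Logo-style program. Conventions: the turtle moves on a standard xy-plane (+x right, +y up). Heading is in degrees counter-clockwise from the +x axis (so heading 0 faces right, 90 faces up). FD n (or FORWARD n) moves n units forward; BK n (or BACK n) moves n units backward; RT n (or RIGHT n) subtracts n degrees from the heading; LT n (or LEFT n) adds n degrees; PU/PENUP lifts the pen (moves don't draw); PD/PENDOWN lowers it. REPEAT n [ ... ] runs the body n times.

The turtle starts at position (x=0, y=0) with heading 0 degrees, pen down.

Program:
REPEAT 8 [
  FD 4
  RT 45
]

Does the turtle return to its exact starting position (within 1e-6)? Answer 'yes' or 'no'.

Executing turtle program step by step:
Start: pos=(0,0), heading=0, pen down
REPEAT 8 [
  -- iteration 1/8 --
  FD 4: (0,0) -> (4,0) [heading=0, draw]
  RT 45: heading 0 -> 315
  -- iteration 2/8 --
  FD 4: (4,0) -> (6.828,-2.828) [heading=315, draw]
  RT 45: heading 315 -> 270
  -- iteration 3/8 --
  FD 4: (6.828,-2.828) -> (6.828,-6.828) [heading=270, draw]
  RT 45: heading 270 -> 225
  -- iteration 4/8 --
  FD 4: (6.828,-6.828) -> (4,-9.657) [heading=225, draw]
  RT 45: heading 225 -> 180
  -- iteration 5/8 --
  FD 4: (4,-9.657) -> (0,-9.657) [heading=180, draw]
  RT 45: heading 180 -> 135
  -- iteration 6/8 --
  FD 4: (0,-9.657) -> (-2.828,-6.828) [heading=135, draw]
  RT 45: heading 135 -> 90
  -- iteration 7/8 --
  FD 4: (-2.828,-6.828) -> (-2.828,-2.828) [heading=90, draw]
  RT 45: heading 90 -> 45
  -- iteration 8/8 --
  FD 4: (-2.828,-2.828) -> (0,0) [heading=45, draw]
  RT 45: heading 45 -> 0
]
Final: pos=(0,0), heading=0, 8 segment(s) drawn

Start position: (0, 0)
Final position: (0, 0)
Distance = 0; < 1e-6 -> CLOSED

Answer: yes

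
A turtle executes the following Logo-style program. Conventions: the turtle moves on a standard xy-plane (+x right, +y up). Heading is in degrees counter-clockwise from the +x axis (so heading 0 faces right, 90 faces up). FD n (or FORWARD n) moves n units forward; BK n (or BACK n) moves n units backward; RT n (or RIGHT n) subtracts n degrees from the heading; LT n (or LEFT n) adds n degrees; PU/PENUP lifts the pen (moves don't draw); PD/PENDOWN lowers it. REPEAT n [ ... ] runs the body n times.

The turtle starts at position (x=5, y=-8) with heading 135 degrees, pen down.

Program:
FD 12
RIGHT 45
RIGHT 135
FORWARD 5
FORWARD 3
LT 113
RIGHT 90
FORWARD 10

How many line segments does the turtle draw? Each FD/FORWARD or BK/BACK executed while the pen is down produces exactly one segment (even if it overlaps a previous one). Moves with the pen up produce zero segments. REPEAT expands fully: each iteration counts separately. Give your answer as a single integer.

Answer: 4

Derivation:
Executing turtle program step by step:
Start: pos=(5,-8), heading=135, pen down
FD 12: (5,-8) -> (-3.485,0.485) [heading=135, draw]
RT 45: heading 135 -> 90
RT 135: heading 90 -> 315
FD 5: (-3.485,0.485) -> (0.05,-3.05) [heading=315, draw]
FD 3: (0.05,-3.05) -> (2.172,-5.172) [heading=315, draw]
LT 113: heading 315 -> 68
RT 90: heading 68 -> 338
FD 10: (2.172,-5.172) -> (11.443,-8.918) [heading=338, draw]
Final: pos=(11.443,-8.918), heading=338, 4 segment(s) drawn
Segments drawn: 4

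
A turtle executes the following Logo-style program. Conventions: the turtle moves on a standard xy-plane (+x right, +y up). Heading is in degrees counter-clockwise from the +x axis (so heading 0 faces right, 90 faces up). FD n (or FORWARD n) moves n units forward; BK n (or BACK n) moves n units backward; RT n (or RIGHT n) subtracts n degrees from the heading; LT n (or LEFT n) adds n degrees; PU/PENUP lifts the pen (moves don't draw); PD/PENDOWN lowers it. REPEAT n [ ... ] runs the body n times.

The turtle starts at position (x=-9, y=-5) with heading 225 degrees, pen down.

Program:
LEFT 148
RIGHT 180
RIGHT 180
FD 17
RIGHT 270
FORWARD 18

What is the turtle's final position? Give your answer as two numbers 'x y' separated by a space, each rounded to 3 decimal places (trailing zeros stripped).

Executing turtle program step by step:
Start: pos=(-9,-5), heading=225, pen down
LT 148: heading 225 -> 13
RT 180: heading 13 -> 193
RT 180: heading 193 -> 13
FD 17: (-9,-5) -> (7.564,-1.176) [heading=13, draw]
RT 270: heading 13 -> 103
FD 18: (7.564,-1.176) -> (3.515,16.363) [heading=103, draw]
Final: pos=(3.515,16.363), heading=103, 2 segment(s) drawn

Answer: 3.515 16.363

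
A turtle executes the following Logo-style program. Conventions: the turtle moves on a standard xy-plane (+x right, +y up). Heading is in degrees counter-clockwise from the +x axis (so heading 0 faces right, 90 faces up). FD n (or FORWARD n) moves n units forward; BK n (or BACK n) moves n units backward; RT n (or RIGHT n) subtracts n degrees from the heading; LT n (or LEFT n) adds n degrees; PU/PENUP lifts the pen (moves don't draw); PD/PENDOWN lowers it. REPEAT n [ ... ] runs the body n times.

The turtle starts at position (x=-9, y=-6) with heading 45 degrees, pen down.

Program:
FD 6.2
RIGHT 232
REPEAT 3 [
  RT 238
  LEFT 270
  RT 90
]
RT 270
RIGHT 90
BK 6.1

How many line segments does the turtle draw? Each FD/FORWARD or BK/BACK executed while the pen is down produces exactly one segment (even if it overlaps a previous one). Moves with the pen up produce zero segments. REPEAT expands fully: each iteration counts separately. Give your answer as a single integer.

Answer: 2

Derivation:
Executing turtle program step by step:
Start: pos=(-9,-6), heading=45, pen down
FD 6.2: (-9,-6) -> (-4.616,-1.616) [heading=45, draw]
RT 232: heading 45 -> 173
REPEAT 3 [
  -- iteration 1/3 --
  RT 238: heading 173 -> 295
  LT 270: heading 295 -> 205
  RT 90: heading 205 -> 115
  -- iteration 2/3 --
  RT 238: heading 115 -> 237
  LT 270: heading 237 -> 147
  RT 90: heading 147 -> 57
  -- iteration 3/3 --
  RT 238: heading 57 -> 179
  LT 270: heading 179 -> 89
  RT 90: heading 89 -> 359
]
RT 270: heading 359 -> 89
RT 90: heading 89 -> 359
BK 6.1: (-4.616,-1.616) -> (-10.715,-1.509) [heading=359, draw]
Final: pos=(-10.715,-1.509), heading=359, 2 segment(s) drawn
Segments drawn: 2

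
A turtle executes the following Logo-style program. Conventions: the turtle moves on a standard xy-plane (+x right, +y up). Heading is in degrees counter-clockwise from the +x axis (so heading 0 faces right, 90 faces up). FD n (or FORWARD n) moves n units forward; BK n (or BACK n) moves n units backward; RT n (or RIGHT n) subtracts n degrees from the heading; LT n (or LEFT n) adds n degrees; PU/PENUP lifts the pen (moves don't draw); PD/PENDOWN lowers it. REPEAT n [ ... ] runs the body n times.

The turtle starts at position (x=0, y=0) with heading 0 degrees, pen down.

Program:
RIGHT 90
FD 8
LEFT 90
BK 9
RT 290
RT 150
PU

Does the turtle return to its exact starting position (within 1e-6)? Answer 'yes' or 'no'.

Answer: no

Derivation:
Executing turtle program step by step:
Start: pos=(0,0), heading=0, pen down
RT 90: heading 0 -> 270
FD 8: (0,0) -> (0,-8) [heading=270, draw]
LT 90: heading 270 -> 0
BK 9: (0,-8) -> (-9,-8) [heading=0, draw]
RT 290: heading 0 -> 70
RT 150: heading 70 -> 280
PU: pen up
Final: pos=(-9,-8), heading=280, 2 segment(s) drawn

Start position: (0, 0)
Final position: (-9, -8)
Distance = 12.042; >= 1e-6 -> NOT closed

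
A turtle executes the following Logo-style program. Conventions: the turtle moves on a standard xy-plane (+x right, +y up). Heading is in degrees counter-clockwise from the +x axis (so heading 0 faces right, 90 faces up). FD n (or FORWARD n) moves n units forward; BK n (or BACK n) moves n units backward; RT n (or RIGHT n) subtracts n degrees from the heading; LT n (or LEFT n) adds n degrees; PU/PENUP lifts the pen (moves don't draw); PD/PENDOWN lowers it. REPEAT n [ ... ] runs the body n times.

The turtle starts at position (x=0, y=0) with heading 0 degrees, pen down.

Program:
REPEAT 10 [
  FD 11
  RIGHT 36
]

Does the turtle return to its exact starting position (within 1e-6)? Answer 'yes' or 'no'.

Executing turtle program step by step:
Start: pos=(0,0), heading=0, pen down
REPEAT 10 [
  -- iteration 1/10 --
  FD 11: (0,0) -> (11,0) [heading=0, draw]
  RT 36: heading 0 -> 324
  -- iteration 2/10 --
  FD 11: (11,0) -> (19.899,-6.466) [heading=324, draw]
  RT 36: heading 324 -> 288
  -- iteration 3/10 --
  FD 11: (19.899,-6.466) -> (23.298,-16.927) [heading=288, draw]
  RT 36: heading 288 -> 252
  -- iteration 4/10 --
  FD 11: (23.298,-16.927) -> (19.899,-27.389) [heading=252, draw]
  RT 36: heading 252 -> 216
  -- iteration 5/10 --
  FD 11: (19.899,-27.389) -> (11,-33.855) [heading=216, draw]
  RT 36: heading 216 -> 180
  -- iteration 6/10 --
  FD 11: (11,-33.855) -> (0,-33.855) [heading=180, draw]
  RT 36: heading 180 -> 144
  -- iteration 7/10 --
  FD 11: (0,-33.855) -> (-8.899,-27.389) [heading=144, draw]
  RT 36: heading 144 -> 108
  -- iteration 8/10 --
  FD 11: (-8.899,-27.389) -> (-12.298,-16.927) [heading=108, draw]
  RT 36: heading 108 -> 72
  -- iteration 9/10 --
  FD 11: (-12.298,-16.927) -> (-8.899,-6.466) [heading=72, draw]
  RT 36: heading 72 -> 36
  -- iteration 10/10 --
  FD 11: (-8.899,-6.466) -> (0,0) [heading=36, draw]
  RT 36: heading 36 -> 0
]
Final: pos=(0,0), heading=0, 10 segment(s) drawn

Start position: (0, 0)
Final position: (0, 0)
Distance = 0; < 1e-6 -> CLOSED

Answer: yes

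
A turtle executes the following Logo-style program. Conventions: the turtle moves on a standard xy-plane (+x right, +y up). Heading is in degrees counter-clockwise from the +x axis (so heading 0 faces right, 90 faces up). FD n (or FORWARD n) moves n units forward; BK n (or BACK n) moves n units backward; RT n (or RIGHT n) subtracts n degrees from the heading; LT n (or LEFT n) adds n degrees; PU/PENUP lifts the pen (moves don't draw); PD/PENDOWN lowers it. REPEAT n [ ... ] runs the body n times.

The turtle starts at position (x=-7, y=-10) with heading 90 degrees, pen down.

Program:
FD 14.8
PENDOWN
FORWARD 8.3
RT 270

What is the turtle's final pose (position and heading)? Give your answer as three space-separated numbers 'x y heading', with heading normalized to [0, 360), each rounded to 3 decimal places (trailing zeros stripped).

Answer: -7 13.1 180

Derivation:
Executing turtle program step by step:
Start: pos=(-7,-10), heading=90, pen down
FD 14.8: (-7,-10) -> (-7,4.8) [heading=90, draw]
PD: pen down
FD 8.3: (-7,4.8) -> (-7,13.1) [heading=90, draw]
RT 270: heading 90 -> 180
Final: pos=(-7,13.1), heading=180, 2 segment(s) drawn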